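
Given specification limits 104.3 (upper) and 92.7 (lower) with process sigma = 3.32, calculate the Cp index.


Cp = (USL - LSL) / (6 * sigma)
= (104.3 - 92.7) / (6 * 3.32)
= 11.6000 / 19.9200
= 0.5823

0.5823


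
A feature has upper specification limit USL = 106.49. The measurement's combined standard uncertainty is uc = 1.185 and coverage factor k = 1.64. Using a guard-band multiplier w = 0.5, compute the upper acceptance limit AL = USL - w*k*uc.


U = k * uc = 1.64 * 1.185 = 1.9434
guard band g = w * U = 0.5 * 1.9434 = 0.9717
AL = USL - g = 106.49 - 0.9717
AL = 105.5183

105.5183


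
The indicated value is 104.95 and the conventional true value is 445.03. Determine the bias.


Systematic error = measured - true
= 104.95 - 445.03
= -340.0800

-340.0800


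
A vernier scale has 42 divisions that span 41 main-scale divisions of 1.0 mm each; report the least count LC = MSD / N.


LC = MSD / n_div
= 1.0 / 42
= 0.0238

0.0238


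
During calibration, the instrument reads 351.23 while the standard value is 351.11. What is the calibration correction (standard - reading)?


Correction = standard - reading
= 351.11 - 351.23
= -0.1200

-0.1200


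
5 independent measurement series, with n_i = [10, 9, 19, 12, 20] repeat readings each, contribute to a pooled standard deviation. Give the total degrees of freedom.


nu = sum_i (n_i - 1)
nu = ((10 - 1) + (9 - 1) + (19 - 1) + (12 - 1) + (20 - 1))
nu = 9 + 8 + 18 + 11 + 19
nu = 65

65


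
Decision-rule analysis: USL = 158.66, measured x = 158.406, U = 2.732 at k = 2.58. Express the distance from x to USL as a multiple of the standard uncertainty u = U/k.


u = U / k = 2.732 / 2.58 = 1.0589147
margin = |USL - x| = |158.66 - 158.406| = 0.254
z = margin / u = 0.254 / 1.0589147
z = 0.2399

0.2399


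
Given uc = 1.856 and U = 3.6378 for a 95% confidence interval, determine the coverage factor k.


k = U / uc
k = 3.6378 / 1.856
k = 1.96

1.96


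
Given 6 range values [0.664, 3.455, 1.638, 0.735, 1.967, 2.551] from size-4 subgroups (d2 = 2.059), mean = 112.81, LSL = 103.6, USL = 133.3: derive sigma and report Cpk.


R_bar = (0.664 + 3.455 + 1.638 + 0.735 + 1.967 + 2.551) / 6 = 1.835
sigma = R_bar / d2 = 1.835 / 2.059 = 0.89120932
Cp = (USL - LSL)/(6*sigma) = (133.3 - 103.6)/(6*0.89120932) = 5.5543
Cpu = (133.3 - 112.81)/(3*0.89120932) = 7.6637
Cpl = (112.81 - 103.6)/(3*0.89120932) = 3.4448
Cpk = min(Cpu, Cpl) = 3.4448

3.4448


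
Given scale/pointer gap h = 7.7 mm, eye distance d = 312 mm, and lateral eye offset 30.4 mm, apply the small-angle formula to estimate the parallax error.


error = h * offset / d
= 7.7 * 30.4 / 312
= 0.7503

0.7503


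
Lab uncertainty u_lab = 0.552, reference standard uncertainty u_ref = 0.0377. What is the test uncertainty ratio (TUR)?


TUR = u_lab / u_ref
= 0.552 / 0.0377
= 14.6419

14.6419


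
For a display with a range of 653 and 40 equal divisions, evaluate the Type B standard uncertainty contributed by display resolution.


resolution = range / divisions
resolution = 653 / 40 = 16.325
u_res = resolution / (2*sqrt(3))
u_res = 16.325 / 3.4641016
u_res = 4.7126

4.7126


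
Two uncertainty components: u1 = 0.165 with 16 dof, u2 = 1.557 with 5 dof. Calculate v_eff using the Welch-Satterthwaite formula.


uc = sqrt(u1^2 + u2^2) = sqrt(0.165^2 + 1.557^2) = 1.5657184
v_eff = uc^4 / (u1^4/v1 + u2^4/v2)
= 1.5657184^4 / (0.165^4/16 + 1.557^4/5)
= 6.0097253 / 1.175443
v_eff = 5.1127

5.1127


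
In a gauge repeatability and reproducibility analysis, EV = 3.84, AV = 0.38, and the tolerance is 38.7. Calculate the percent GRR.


GRR = sqrt(EV^2 + AV^2) = sqrt(3.84^2 + 0.38^2) = 3.8587563
%GRR = GRR / tol * 100 = 3.8587563 / 38.7 * 100
%GRR = 9.9709

9.9709


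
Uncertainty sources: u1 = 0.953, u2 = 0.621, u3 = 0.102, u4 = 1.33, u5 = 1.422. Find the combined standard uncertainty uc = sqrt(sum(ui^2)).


uc = sqrt(0.953^2 + 0.621^2 + 0.102^2 + 1.33^2 + 1.422^2)
uc = sqrt(5.095238)
uc = 2.2573

2.2573


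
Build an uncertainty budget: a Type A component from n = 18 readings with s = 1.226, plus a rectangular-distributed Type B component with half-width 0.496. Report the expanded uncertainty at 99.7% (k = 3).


u_A = s / sqrt(n) = 1.226 / sqrt(18) = 0.28897097
u_B = half_width / sqrt(3) = 0.496 / sqrt(3) = 0.28636573
uc = sqrt(u_A^2 + u_B^2) = sqrt(0.28897097^2 + 0.28636573^2) = 0.40682865
U = k * uc = 3 * 0.40682865
U = 1.2205

1.2205


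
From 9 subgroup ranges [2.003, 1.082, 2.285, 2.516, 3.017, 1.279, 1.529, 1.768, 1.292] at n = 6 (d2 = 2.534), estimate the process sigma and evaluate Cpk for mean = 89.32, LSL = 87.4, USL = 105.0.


R_bar = (2.003 + 1.082 + 2.285 + 2.516 + 3.017 + 1.279 + 1.529 + 1.768 + 1.292) / 9 = 1.8634444
sigma = R_bar / d2 = 1.8634444 / 2.534 = 0.73537664
Cp = (USL - LSL)/(6*sigma) = (105.0 - 87.4)/(6*0.73537664) = 3.9889
Cpu = (105.0 - 89.32)/(3*0.73537664) = 7.1075
Cpl = (89.32 - 87.4)/(3*0.73537664) = 0.8703
Cpk = min(Cpu, Cpl) = 0.8703

0.8703


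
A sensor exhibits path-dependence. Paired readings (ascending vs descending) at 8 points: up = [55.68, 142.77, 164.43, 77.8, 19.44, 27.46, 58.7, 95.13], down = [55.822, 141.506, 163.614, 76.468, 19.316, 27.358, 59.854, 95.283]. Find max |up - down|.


|55.68 - 55.822| = 0.1420
|142.77 - 141.506| = 1.2640
|164.43 - 163.614| = 0.8160
|77.8 - 76.468| = 1.3320
|19.44 - 19.316| = 0.1240
|27.46 - 27.358| = 0.1020
|58.7 - 59.854| = 1.1540
|95.13 - 95.283| = 0.1530
hysteresis = max(diffs) = 1.3320

1.3320


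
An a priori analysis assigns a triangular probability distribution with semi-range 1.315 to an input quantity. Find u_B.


u_B = half_width / sqrt(6)
u_B = 1.315 / 2.4494897
u_B = 0.5368

0.5368


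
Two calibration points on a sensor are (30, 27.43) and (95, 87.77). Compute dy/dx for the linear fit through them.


slope = (y2 - y1) / (x2 - x1)
= (87.77 - 27.43) / (95 - 30)
= 60.3400 / 65
= 0.9283

0.9283


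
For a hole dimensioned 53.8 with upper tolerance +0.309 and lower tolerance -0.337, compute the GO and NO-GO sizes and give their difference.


GO = nominal - lower_tol (smallest hole = maximum material condition)
GO = 53.8 - 0.337 = 53.463
NO-GO = nominal + upper_tol (largest hole = least material condition)
NO-GO = 53.8 + 0.309 = 54.109
spread = NO-GO - GO = 54.109 - 53.463 = 0.6460

0.6460


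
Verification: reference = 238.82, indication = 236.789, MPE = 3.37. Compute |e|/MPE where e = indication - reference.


e = indication - reference = 236.789 - 238.82 = -2.0310
|e| = 2.0310
ratio = |e| / MPE = 2.0310 / 3.37
ratio = 0.6027

0.6027


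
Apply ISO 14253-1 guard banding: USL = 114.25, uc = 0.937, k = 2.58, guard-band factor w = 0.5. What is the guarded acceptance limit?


U = k * uc = 2.58 * 0.937 = 2.41746
guard band g = w * U = 0.5 * 2.41746 = 1.20873
AL = USL - g = 114.25 - 1.20873
AL = 113.0413

113.0413


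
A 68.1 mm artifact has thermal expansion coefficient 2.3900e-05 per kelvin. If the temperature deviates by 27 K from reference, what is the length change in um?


dL = L * alpha * dT
= 68.1 * 2.3900e-05 * 27
= 0.0439449 mm
dL_um = 0.0439449 * 1000 = 43.9449 um

43.9449


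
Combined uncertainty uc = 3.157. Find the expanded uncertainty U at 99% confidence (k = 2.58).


U = k * uc
U = 2.58 * 3.157
U = 8.1451

8.1451


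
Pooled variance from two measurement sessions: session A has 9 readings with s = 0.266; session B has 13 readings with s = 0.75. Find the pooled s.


s_p = sqrt(((n1-1)*s1^2 + (n2-1)*s2^2) / (n1+n2-2))
numerator = (9-1)*0.266^2 + (13-1)*0.75^2 = 0.566048 + 6.75 = 7.316048
denominator = 9 + 13 - 2 = 20
s_p^2 = 7.316048 / 20 = 0.3658024
s_p = sqrt(0.3658024) = 0.6048

0.6048


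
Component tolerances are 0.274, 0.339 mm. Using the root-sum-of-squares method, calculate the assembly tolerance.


RSS = sqrt(0.274^2 + 0.339^2)
= sqrt(0.189997)
= 0.4359

0.4359


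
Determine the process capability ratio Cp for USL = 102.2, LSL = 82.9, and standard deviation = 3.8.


Cp = (USL - LSL) / (6 * sigma)
= (102.2 - 82.9) / (6 * 3.8)
= 19.3000 / 22.8000
= 0.8465

0.8465


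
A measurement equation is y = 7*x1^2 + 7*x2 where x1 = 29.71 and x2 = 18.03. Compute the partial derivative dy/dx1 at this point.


y = 7*x1^2 + 7*x2
dy/dx1 = 2*7*x1
Evaluate at x1 = 29.71: c1 = 14 * 29.71
c1 = 415.9400

415.9400


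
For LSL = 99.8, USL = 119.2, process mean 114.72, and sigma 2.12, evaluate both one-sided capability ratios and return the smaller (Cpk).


Cpu = (USL - mean) / (3*sigma) = (119.2 - 114.72) / (3*2.12) = 0.7044
Cpl = (mean - LSL) / (3*sigma) = (114.72 - 99.8) / (3*2.12) = 2.3459
Cpk = min(Cpu, Cpl) = 0.7044

0.7044


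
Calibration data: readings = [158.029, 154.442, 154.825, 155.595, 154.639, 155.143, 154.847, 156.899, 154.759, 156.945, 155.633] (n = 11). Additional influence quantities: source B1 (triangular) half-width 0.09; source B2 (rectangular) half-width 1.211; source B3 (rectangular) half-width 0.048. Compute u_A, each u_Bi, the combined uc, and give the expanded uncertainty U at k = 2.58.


mean = (158.029 + 154.442 + 154.825 + 155.595 + 154.639 + 155.143 + 154.847 + 156.899 + 154.759 + 156.945 + 155.633) / 11 = 155.6141818
s = sqrt(sum((x - mean)^2)/(n-1)) = 1.1723318
u_A = s / sqrt(n) = 1.1723318 / sqrt(11) = 0.35347134
u_B1 = 0.09 / sqrt(6) = 0.036742346
u_B2 = 1.211 / sqrt(3) = 0.69917118
u_B3 = 0.048 / sqrt(3) = 0.027712813
uc = sqrt(0.35347134^2 + 0.036742346^2 + 0.69917118^2 + 0.027712813^2) = 0.78479317
U = k * uc = 2.58 * 0.78479317
U = 2.0248

2.0248


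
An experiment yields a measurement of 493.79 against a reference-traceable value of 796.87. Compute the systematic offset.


Systematic error = measured - true
= 493.79 - 796.87
= -303.0800

-303.0800


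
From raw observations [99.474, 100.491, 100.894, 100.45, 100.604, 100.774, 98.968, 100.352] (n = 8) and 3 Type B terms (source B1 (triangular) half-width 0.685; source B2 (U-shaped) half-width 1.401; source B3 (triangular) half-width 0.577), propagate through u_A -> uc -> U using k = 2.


mean = (99.474 + 100.491 + 100.894 + 100.45 + 100.604 + 100.774 + 98.968 + 100.352) / 8 = 100.250875
s = sqrt(sum((x - mean)^2)/(n-1)) = 0.67281996
u_A = s / sqrt(n) = 0.67281996 / sqrt(8) = 0.23787778
u_B1 = 0.685 / sqrt(6) = 0.27965008
u_B2 = 1.401 / sqrt(2) = 0.9906566
u_B3 = 0.577 / sqrt(6) = 0.23555926
uc = sqrt(0.23787778^2 + 0.27965008^2 + 0.9906566^2 + 0.23555926^2) = 1.0824411
U = k * uc = 2 * 1.0824411
U = 2.1649

2.1649


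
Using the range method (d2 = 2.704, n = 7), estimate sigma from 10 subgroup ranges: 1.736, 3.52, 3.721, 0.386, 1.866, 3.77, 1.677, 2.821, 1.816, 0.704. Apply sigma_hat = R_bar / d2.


R_bar = (1.736 + 3.52 + 3.721 + 0.386 + 1.866 + 3.77 + 1.677 + 2.821 + 1.816 + 0.704) / 10
R_bar = 22.017 / 10 = 2.2017
sigma_hat = R_bar / d2 = 2.2017 / 2.704 = 0.8142

0.8142


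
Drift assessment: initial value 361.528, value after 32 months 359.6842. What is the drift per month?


rate = (v2 - v1) / months
= (359.6842 - 361.528) / 32
= -1.8438 / 32
= -0.0576

-0.0576


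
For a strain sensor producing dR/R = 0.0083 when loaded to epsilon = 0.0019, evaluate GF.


GF = (dR/R) / epsilon
= 0.0083 / 0.0019
= 4.3684

4.3684


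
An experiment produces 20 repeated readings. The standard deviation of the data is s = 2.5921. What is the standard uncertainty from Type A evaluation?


u_A = s / sqrt(n)
u_A = 2.5921 / sqrt(20)
u_A = 2.5921 / 4.472136
u_A = 0.5796

0.5796


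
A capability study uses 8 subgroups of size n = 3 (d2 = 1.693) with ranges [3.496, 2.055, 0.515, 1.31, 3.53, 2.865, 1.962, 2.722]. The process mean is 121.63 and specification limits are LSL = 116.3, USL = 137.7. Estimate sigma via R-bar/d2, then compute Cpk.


R_bar = (3.496 + 2.055 + 0.515 + 1.31 + 3.53 + 2.865 + 1.962 + 2.722) / 8 = 2.306875
sigma = R_bar / d2 = 2.306875 / 1.693 = 1.362596
Cp = (USL - LSL)/(6*sigma) = (137.7 - 116.3)/(6*1.362596) = 2.6176
Cpu = (137.7 - 121.63)/(3*1.362596) = 3.9312
Cpl = (121.63 - 116.3)/(3*1.362596) = 1.3039
Cpk = min(Cpu, Cpl) = 1.3039

1.3039


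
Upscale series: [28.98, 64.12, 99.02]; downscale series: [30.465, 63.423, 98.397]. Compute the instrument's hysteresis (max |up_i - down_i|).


|28.98 - 30.465| = 1.4850
|64.12 - 63.423| = 0.6970
|99.02 - 98.397| = 0.6230
hysteresis = max(diffs) = 1.4850

1.4850


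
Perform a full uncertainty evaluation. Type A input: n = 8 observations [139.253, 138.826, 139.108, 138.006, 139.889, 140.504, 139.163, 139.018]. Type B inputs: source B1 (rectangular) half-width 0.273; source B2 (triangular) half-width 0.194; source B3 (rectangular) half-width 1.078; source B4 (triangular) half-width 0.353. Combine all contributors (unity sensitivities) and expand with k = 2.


mean = (139.253 + 138.826 + 139.108 + 138.006 + 139.889 + 140.504 + 139.163 + 139.018) / 8 = 139.220875
s = sqrt(sum((x - mean)^2)/(n-1)) = 0.73513156
u_A = s / sqrt(n) = 0.73513156 / sqrt(8) = 0.25990826
u_B1 = 0.273 / sqrt(3) = 0.15761662
u_B2 = 0.194 / sqrt(6) = 0.079200168
u_B3 = 1.078 / sqrt(3) = 0.62238359
u_B4 = 0.353 / sqrt(6) = 0.14411165
uc = sqrt(0.25990826^2 + 0.15761662^2 + 0.079200168^2 + 0.62238359^2 + 0.14411165^2) = 0.71189709
U = k * uc = 2 * 0.71189709
U = 1.4238

1.4238


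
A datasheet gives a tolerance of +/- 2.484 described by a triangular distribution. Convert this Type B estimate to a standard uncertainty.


u_B = half_width / sqrt(6)
u_B = 2.484 / 2.4494897
u_B = 1.0141

1.0141


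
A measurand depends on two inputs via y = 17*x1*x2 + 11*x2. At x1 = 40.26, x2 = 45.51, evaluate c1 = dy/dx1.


y = 17*x1*x2 + 11*x2
dy/dx1 = 17*x2
Evaluate at x2 = 45.51: c1 = 17 * 45.51
c1 = 773.6700

773.6700


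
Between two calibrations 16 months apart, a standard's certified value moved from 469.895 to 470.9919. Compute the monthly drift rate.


rate = (v2 - v1) / months
= (470.9919 - 469.895) / 16
= 1.0969 / 16
= 0.0686

0.0686


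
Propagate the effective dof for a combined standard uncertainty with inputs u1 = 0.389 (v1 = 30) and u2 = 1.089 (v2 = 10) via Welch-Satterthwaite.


uc = sqrt(u1^2 + u2^2) = sqrt(0.389^2 + 1.089^2) = 1.1563918
v_eff = uc^4 / (u1^4/v1 + u2^4/v2)
= 1.1563918^4 / (0.389^4/30 + 1.089^4/10)
= 1.7882162 / 0.14140413
v_eff = 12.6461

12.6461


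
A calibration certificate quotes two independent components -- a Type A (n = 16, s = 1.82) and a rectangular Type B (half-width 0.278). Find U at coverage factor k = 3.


u_A = s / sqrt(n) = 1.82 / sqrt(16) = 0.455
u_B = half_width / sqrt(3) = 0.278 / sqrt(3) = 0.16050337
uc = sqrt(u_A^2 + u_B^2) = sqrt(0.455^2 + 0.16050337^2) = 0.48247936
U = k * uc = 3 * 0.48247936
U = 1.4474

1.4474


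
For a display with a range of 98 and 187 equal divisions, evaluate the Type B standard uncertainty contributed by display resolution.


resolution = range / divisions
resolution = 98 / 187 = 0.52406417
u_res = resolution / (2*sqrt(3))
u_res = 0.52406417 / 3.4641016
u_res = 0.1513

0.1513


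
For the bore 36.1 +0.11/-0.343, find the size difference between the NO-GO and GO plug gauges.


GO = nominal - lower_tol (smallest hole = maximum material condition)
GO = 36.1 - 0.343 = 35.757
NO-GO = nominal + upper_tol (largest hole = least material condition)
NO-GO = 36.1 + 0.11 = 36.21
spread = NO-GO - GO = 36.21 - 35.757 = 0.4530

0.4530


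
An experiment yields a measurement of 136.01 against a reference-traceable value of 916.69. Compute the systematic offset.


Systematic error = measured - true
= 136.01 - 916.69
= -780.6800

-780.6800


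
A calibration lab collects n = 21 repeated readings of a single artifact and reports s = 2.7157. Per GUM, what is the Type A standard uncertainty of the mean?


u_A = s / sqrt(n)
u_A = 2.7157 / sqrt(21)
u_A = 2.7157 / 4.5825757
u_A = 0.5926

0.5926


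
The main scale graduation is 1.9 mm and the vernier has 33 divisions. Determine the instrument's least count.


LC = MSD / n_div
= 1.9 / 33
= 0.0576

0.0576


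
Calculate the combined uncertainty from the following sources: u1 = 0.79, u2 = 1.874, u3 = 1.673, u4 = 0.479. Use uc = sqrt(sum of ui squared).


uc = sqrt(0.79^2 + 1.874^2 + 1.673^2 + 0.479^2)
uc = sqrt(7.164346)
uc = 2.6766

2.6766


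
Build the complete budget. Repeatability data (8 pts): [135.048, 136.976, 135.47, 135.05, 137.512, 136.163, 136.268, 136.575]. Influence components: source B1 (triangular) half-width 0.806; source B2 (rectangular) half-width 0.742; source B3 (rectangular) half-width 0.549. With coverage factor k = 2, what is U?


mean = (135.048 + 136.976 + 135.47 + 135.05 + 137.512 + 136.163 + 136.268 + 136.575) / 8 = 136.13275
s = sqrt(sum((x - mean)^2)/(n-1)) = 0.89574083
u_A = s / sqrt(n) = 0.89574083 / sqrt(8) = 0.31669221
u_B1 = 0.806 / sqrt(6) = 0.32904812
u_B2 = 0.742 / sqrt(3) = 0.4283939
u_B3 = 0.549 / sqrt(3) = 0.3169653
uc = sqrt(0.31669221^2 + 0.32904812^2 + 0.4283939^2 + 0.3169653^2) = 0.7018226
U = k * uc = 2 * 0.7018226
U = 1.4036

1.4036


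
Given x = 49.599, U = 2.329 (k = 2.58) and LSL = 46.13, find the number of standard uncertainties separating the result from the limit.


u = U / k = 2.329 / 2.58 = 0.90271318
margin = |LSL - x| = |46.13 - 49.599| = 3.469
z = margin / u = 3.469 / 0.90271318
z = 3.8429

3.8429


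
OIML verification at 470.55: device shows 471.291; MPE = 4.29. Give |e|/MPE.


e = indication - reference = 471.291 - 470.55 = 0.7410
|e| = 0.7410
ratio = |e| / MPE = 0.7410 / 4.29
ratio = 0.1727

0.1727


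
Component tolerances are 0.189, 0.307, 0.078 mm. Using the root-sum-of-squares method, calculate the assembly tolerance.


RSS = sqrt(0.189^2 + 0.307^2 + 0.078^2)
= sqrt(0.136054)
= 0.3689

0.3689


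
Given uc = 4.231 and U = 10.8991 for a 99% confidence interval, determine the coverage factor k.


k = U / uc
k = 10.8991 / 4.231
k = 2.576

2.576


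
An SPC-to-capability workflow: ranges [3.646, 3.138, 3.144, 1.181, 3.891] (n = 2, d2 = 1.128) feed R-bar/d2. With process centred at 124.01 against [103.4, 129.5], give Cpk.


R_bar = (3.646 + 3.138 + 3.144 + 1.181 + 3.891) / 5 = 3
sigma = R_bar / d2 = 3 / 1.128 = 2.6595745
Cp = (USL - LSL)/(6*sigma) = (129.5 - 103.4)/(6*2.6595745) = 1.6356
Cpu = (129.5 - 124.01)/(3*2.6595745) = 0.6881
Cpl = (124.01 - 103.4)/(3*2.6595745) = 2.5831
Cpk = min(Cpu, Cpl) = 0.6881

0.6881


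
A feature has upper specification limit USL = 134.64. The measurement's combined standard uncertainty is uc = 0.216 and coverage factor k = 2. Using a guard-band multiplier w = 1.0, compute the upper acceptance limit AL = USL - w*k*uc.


U = k * uc = 2 * 0.216 = 0.432
guard band g = w * U = 1.0 * 0.432 = 0.432
AL = USL - g = 134.64 - 0.432
AL = 134.2080

134.2080


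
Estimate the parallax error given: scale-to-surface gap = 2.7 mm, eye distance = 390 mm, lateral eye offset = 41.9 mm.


error = h * offset / d
= 2.7 * 41.9 / 390
= 0.2901

0.2901


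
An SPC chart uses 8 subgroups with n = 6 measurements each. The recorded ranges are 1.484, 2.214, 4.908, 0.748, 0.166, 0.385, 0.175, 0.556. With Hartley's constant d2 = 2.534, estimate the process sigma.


R_bar = (1.484 + 2.214 + 4.908 + 0.748 + 0.166 + 0.385 + 0.175 + 0.556) / 8
R_bar = 10.636 / 8 = 1.3295
sigma_hat = R_bar / d2 = 1.3295 / 2.534 = 0.5247

0.5247


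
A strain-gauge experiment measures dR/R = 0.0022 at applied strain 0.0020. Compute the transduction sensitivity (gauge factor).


GF = (dR/R) / epsilon
= 0.0022 / 0.0020
= 1.1000

1.1000


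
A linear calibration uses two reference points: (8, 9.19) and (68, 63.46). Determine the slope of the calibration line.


slope = (y2 - y1) / (x2 - x1)
= (63.46 - 9.19) / (68 - 8)
= 54.2700 / 60
= 0.9045

0.9045


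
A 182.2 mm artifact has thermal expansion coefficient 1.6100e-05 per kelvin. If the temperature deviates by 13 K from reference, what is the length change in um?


dL = L * alpha * dT
= 182.2 * 1.6100e-05 * 13
= 0.0381345 mm
dL_um = 0.0381345 * 1000 = 38.1345 um

38.1345


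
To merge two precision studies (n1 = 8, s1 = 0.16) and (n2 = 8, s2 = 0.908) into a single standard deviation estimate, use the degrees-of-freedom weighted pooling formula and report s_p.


s_p = sqrt(((n1-1)*s1^2 + (n2-1)*s2^2) / (n1+n2-2))
numerator = (8-1)*0.16^2 + (8-1)*0.908^2 = 0.1792 + 5.771248 = 5.950448
denominator = 8 + 8 - 2 = 14
s_p^2 = 5.950448 / 14 = 0.425032
s_p = sqrt(0.425032) = 0.6519

0.6519


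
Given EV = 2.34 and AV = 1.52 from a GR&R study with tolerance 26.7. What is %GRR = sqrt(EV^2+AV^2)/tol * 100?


GRR = sqrt(EV^2 + AV^2) = sqrt(2.34^2 + 1.52^2) = 2.7903405
%GRR = GRR / tol * 100 = 2.7903405 / 26.7 * 100
%GRR = 10.4507

10.4507


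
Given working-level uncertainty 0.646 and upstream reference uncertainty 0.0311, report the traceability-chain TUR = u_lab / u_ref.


TUR = u_lab / u_ref
= 0.646 / 0.0311
= 20.7717

20.7717


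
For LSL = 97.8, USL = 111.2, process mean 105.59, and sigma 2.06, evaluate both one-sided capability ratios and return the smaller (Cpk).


Cpu = (USL - mean) / (3*sigma) = (111.2 - 105.59) / (3*2.06) = 0.9078
Cpl = (mean - LSL) / (3*sigma) = (105.59 - 97.8) / (3*2.06) = 1.2605
Cpk = min(Cpu, Cpl) = 0.9078

0.9078


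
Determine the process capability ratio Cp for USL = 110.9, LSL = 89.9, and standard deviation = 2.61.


Cp = (USL - LSL) / (6 * sigma)
= (110.9 - 89.9) / (6 * 2.61)
= 21.0000 / 15.6600
= 1.3410

1.3410


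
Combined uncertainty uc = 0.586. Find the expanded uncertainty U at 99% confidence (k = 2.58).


U = k * uc
U = 2.58 * 0.586
U = 1.5119

1.5119


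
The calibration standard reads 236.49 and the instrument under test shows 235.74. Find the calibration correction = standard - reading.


Correction = standard - reading
= 236.49 - 235.74
= 0.7500

0.7500


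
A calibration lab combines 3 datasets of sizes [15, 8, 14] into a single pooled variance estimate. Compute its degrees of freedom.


nu = sum_i (n_i - 1)
nu = ((15 - 1) + (8 - 1) + (14 - 1))
nu = 14 + 7 + 13
nu = 34

34


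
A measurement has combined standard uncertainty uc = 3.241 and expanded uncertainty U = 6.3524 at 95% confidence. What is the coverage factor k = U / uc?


k = U / uc
k = 6.3524 / 3.241
k = 1.96

1.96


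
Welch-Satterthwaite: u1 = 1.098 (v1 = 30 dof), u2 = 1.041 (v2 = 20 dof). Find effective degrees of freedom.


uc = sqrt(u1^2 + u2^2) = sqrt(1.098^2 + 1.041^2) = 1.5130383
v_eff = uc^4 / (u1^4/v1 + u2^4/v2)
= 1.5130383^4 / (1.098^4/30 + 1.041^4/20)
= 5.2408253 / 0.10716759
v_eff = 48.9031

48.9031


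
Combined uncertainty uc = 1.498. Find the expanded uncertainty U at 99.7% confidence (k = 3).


U = k * uc
U = 3 * 1.498
U = 4.4940

4.4940


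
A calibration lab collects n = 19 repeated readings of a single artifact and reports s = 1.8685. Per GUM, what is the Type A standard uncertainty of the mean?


u_A = s / sqrt(n)
u_A = 1.8685 / sqrt(19)
u_A = 1.8685 / 4.3588989
u_A = 0.4287

0.4287


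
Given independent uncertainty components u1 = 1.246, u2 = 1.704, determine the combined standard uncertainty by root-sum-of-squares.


uc = sqrt(1.246^2 + 1.704^2)
uc = sqrt(4.456132)
uc = 2.1110

2.1110


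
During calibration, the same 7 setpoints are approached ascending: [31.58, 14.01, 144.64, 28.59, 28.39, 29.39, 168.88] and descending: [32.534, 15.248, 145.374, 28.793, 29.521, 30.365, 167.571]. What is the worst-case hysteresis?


|31.58 - 32.534| = 0.9540
|14.01 - 15.248| = 1.2380
|144.64 - 145.374| = 0.7340
|28.59 - 28.793| = 0.2030
|28.39 - 29.521| = 1.1310
|29.39 - 30.365| = 0.9750
|168.88 - 167.571| = 1.3090
hysteresis = max(diffs) = 1.3090

1.3090


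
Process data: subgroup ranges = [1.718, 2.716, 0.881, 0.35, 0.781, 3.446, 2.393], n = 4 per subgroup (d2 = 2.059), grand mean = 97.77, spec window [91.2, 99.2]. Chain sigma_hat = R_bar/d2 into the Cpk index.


R_bar = (1.718 + 2.716 + 0.881 + 0.35 + 0.781 + 3.446 + 2.393) / 7 = 1.755
sigma = R_bar / d2 = 1.755 / 2.059 = 0.85235551
Cp = (USL - LSL)/(6*sigma) = (99.2 - 91.2)/(6*0.85235551) = 1.5643
Cpu = (99.2 - 97.77)/(3*0.85235551) = 0.5592
Cpl = (97.77 - 91.2)/(3*0.85235551) = 2.5694
Cpk = min(Cpu, Cpl) = 0.5592

0.5592


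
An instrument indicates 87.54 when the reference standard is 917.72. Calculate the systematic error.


Systematic error = measured - true
= 87.54 - 917.72
= -830.1800

-830.1800


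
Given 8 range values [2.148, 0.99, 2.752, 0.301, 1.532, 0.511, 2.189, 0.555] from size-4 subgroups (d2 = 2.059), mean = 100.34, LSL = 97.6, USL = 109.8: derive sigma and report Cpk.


R_bar = (2.148 + 0.99 + 2.752 + 0.301 + 1.532 + 0.511 + 2.189 + 0.555) / 8 = 1.37225
sigma = R_bar / d2 = 1.37225 / 2.059 = 0.6664643
Cp = (USL - LSL)/(6*sigma) = (109.8 - 97.6)/(6*0.6664643) = 3.0509
Cpu = (109.8 - 100.34)/(3*0.6664643) = 4.7314
Cpl = (100.34 - 97.6)/(3*0.6664643) = 1.3704
Cpk = min(Cpu, Cpl) = 1.3704

1.3704


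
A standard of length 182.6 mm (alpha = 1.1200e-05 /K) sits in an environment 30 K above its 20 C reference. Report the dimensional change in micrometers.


dL = L * alpha * dT
= 182.6 * 1.1200e-05 * 30
= 0.0613536 mm
dL_um = 0.0613536 * 1000 = 61.3536 um

61.3536


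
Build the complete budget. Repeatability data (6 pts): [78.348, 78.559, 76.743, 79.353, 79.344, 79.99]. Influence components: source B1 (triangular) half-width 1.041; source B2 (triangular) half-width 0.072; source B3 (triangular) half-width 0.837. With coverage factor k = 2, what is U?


mean = (78.348 + 78.559 + 76.743 + 79.353 + 79.344 + 79.99) / 6 = 78.72283333
s = sqrt(sum((x - mean)^2)/(n-1)) = 1.1380466
u_A = s / sqrt(n) = 1.1380466 / sqrt(6) = 0.46460558
u_B1 = 1.041 / sqrt(6) = 0.42498647
u_B2 = 0.072 / sqrt(6) = 0.029393877
u_B3 = 0.837 / sqrt(6) = 0.34170382
uc = sqrt(0.46460558^2 + 0.42498647^2 + 0.029393877^2 + 0.34170382^2) = 0.71700582
U = k * uc = 2 * 0.71700582
U = 1.4340

1.4340


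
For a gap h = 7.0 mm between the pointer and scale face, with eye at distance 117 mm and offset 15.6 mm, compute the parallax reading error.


error = h * offset / d
= 7.0 * 15.6 / 117
= 0.9333

0.9333


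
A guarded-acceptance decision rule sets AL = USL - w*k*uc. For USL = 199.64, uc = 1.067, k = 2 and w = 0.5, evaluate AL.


U = k * uc = 2 * 1.067 = 2.134
guard band g = w * U = 0.5 * 2.134 = 1.067
AL = USL - g = 199.64 - 1.067
AL = 198.5730

198.5730


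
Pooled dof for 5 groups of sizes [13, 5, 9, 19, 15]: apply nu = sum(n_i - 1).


nu = sum_i (n_i - 1)
nu = ((13 - 1) + (5 - 1) + (9 - 1) + (19 - 1) + (15 - 1))
nu = 12 + 4 + 8 + 18 + 14
nu = 56

56


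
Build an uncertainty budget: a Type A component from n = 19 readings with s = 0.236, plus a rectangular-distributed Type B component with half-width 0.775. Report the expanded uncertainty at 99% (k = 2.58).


u_A = s / sqrt(n) = 0.236 / sqrt(19) = 0.054142113
u_B = half_width / sqrt(3) = 0.775 / sqrt(3) = 0.44744646
uc = sqrt(u_A^2 + u_B^2) = sqrt(0.054142113^2 + 0.44744646^2) = 0.45071022
U = k * uc = 2.58 * 0.45071022
U = 1.1628

1.1628


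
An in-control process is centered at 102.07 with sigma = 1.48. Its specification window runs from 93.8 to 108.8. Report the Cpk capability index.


Cpu = (USL - mean) / (3*sigma) = (108.8 - 102.07) / (3*1.48) = 1.5158
Cpl = (mean - LSL) / (3*sigma) = (102.07 - 93.8) / (3*1.48) = 1.8626
Cpk = min(Cpu, Cpl) = 1.5158

1.5158


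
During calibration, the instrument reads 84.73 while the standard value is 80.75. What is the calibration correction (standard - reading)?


Correction = standard - reading
= 80.75 - 84.73
= -3.9800

-3.9800


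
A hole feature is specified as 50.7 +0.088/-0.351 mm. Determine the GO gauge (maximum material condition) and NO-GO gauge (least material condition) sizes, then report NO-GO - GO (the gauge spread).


GO = nominal - lower_tol (smallest hole = maximum material condition)
GO = 50.7 - 0.351 = 50.349
NO-GO = nominal + upper_tol (largest hole = least material condition)
NO-GO = 50.7 + 0.088 = 50.788
spread = NO-GO - GO = 50.788 - 50.349 = 0.4390

0.4390


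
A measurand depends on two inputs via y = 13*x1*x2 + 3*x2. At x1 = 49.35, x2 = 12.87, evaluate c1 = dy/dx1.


y = 13*x1*x2 + 3*x2
dy/dx1 = 13*x2
Evaluate at x2 = 12.87: c1 = 13 * 12.87
c1 = 167.3100

167.3100


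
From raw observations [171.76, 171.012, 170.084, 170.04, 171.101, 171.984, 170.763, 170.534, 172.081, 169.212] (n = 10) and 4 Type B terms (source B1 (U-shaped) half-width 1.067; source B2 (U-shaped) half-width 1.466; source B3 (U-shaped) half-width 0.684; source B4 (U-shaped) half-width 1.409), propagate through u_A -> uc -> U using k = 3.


mean = (171.76 + 171.012 + 170.084 + 170.04 + 171.101 + 171.984 + 170.763 + 170.534 + 172.081 + 169.212) / 10 = 170.8571
s = sqrt(sum((x - mean)^2)/(n-1)) = 0.9280495
u_A = s / sqrt(n) = 0.9280495 / sqrt(10) = 0.29347502
u_B1 = 1.067 / sqrt(2) = 0.75448294
u_B2 = 1.466 / sqrt(2) = 1.0366185
u_B3 = 0.684 / sqrt(2) = 0.48366104
u_B4 = 1.409 / sqrt(2) = 0.99631345
uc = sqrt(0.29347502^2 + 0.75448294^2 + 1.0366185^2 + 0.48366104^2 + 0.99631345^2) = 1.719453
U = k * uc = 3 * 1.719453
U = 5.1584

5.1584


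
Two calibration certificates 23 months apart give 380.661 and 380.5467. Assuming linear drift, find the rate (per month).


rate = (v2 - v1) / months
= (380.5467 - 380.661) / 23
= -0.1143 / 23
= -0.0050

-0.0050


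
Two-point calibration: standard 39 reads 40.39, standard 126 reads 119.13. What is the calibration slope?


slope = (y2 - y1) / (x2 - x1)
= (119.13 - 40.39) / (126 - 39)
= 78.7400 / 87
= 0.9051

0.9051


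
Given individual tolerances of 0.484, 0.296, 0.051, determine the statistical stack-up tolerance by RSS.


RSS = sqrt(0.484^2 + 0.296^2 + 0.051^2)
= sqrt(0.324473)
= 0.5696

0.5696


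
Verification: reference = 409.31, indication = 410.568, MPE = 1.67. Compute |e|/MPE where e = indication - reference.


e = indication - reference = 410.568 - 409.31 = 1.2580
|e| = 1.2580
ratio = |e| / MPE = 1.2580 / 1.67
ratio = 0.7533

0.7533


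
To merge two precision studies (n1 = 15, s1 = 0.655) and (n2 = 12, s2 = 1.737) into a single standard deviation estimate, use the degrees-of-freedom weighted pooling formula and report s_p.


s_p = sqrt(((n1-1)*s1^2 + (n2-1)*s2^2) / (n1+n2-2))
numerator = (15-1)*0.655^2 + (12-1)*1.737^2 = 6.00635 + 33.188859 = 39.195209
denominator = 15 + 12 - 2 = 25
s_p^2 = 39.195209 / 25 = 1.5678084
s_p = sqrt(1.5678084) = 1.2521

1.2521


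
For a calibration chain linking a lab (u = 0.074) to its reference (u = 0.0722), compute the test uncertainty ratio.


TUR = u_lab / u_ref
= 0.074 / 0.0722
= 1.0249

1.0249


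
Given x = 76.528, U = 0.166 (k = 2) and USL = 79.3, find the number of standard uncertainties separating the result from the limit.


u = U / k = 0.166 / 2 = 0.083
margin = |USL - x| = |79.3 - 76.528| = 2.772
z = margin / u = 2.772 / 0.083
z = 33.3976

33.3976


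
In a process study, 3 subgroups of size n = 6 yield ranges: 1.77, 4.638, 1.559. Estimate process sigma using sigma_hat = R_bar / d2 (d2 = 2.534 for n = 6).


R_bar = (1.77 + 4.638 + 1.559) / 3
R_bar = 7.967 / 3 = 2.6556667
sigma_hat = R_bar / d2 = 2.6556667 / 2.534 = 1.0480

1.0480


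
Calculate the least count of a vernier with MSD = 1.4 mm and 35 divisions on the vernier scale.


LC = MSD / n_div
= 1.4 / 35
= 0.0400

0.0400


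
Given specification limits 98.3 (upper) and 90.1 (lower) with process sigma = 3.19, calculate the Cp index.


Cp = (USL - LSL) / (6 * sigma)
= (98.3 - 90.1) / (6 * 3.19)
= 8.2000 / 19.1400
= 0.4284

0.4284


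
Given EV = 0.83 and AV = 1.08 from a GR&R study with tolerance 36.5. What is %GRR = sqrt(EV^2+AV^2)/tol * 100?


GRR = sqrt(EV^2 + AV^2) = sqrt(0.83^2 + 1.08^2) = 1.362094
%GRR = GRR / tol * 100 = 1.362094 / 36.5 * 100
%GRR = 3.7318

3.7318


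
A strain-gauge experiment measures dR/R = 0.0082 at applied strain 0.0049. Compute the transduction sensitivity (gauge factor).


GF = (dR/R) / epsilon
= 0.0082 / 0.0049
= 1.6735

1.6735


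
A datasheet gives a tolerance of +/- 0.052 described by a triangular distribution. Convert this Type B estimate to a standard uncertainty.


u_B = half_width / sqrt(6)
u_B = 0.052 / 2.4494897
u_B = 0.0212

0.0212


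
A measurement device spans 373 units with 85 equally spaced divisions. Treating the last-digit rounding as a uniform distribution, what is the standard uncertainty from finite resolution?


resolution = range / divisions
resolution = 373 / 85 = 4.3882353
u_res = resolution / (2*sqrt(3))
u_res = 4.3882353 / 3.4641016
u_res = 1.2668

1.2668


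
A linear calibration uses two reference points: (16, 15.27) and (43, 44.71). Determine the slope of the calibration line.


slope = (y2 - y1) / (x2 - x1)
= (44.71 - 15.27) / (43 - 16)
= 29.4400 / 27
= 1.0904

1.0904


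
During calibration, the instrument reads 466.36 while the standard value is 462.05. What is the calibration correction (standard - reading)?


Correction = standard - reading
= 462.05 - 466.36
= -4.3100

-4.3100


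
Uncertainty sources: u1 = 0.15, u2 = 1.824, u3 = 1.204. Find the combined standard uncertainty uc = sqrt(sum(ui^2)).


uc = sqrt(0.15^2 + 1.824^2 + 1.204^2)
uc = sqrt(4.799092)
uc = 2.1907

2.1907


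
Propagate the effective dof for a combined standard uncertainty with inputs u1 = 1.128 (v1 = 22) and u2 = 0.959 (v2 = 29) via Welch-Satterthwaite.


uc = sqrt(u1^2 + u2^2) = sqrt(1.128^2 + 0.959^2) = 1.4805624
v_eff = uc^4 / (u1^4/v1 + u2^4/v2)
= 1.4805624^4 / (1.128^4/22 + 0.959^4/29)
= 4.8051491 / 0.10275511
v_eff = 46.7631

46.7631


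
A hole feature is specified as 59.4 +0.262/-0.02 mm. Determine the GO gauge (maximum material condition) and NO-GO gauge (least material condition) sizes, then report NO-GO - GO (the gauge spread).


GO = nominal - lower_tol (smallest hole = maximum material condition)
GO = 59.4 - 0.02 = 59.38
NO-GO = nominal + upper_tol (largest hole = least material condition)
NO-GO = 59.4 + 0.262 = 59.662
spread = NO-GO - GO = 59.662 - 59.38 = 0.2820

0.2820


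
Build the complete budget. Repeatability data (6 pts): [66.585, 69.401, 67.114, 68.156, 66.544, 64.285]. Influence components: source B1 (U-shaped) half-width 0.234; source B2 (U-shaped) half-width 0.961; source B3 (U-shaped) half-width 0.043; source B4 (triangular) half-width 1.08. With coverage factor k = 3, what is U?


mean = (66.585 + 69.401 + 67.114 + 68.156 + 66.544 + 64.285) / 6 = 67.01416667
s = sqrt(sum((x - mean)^2)/(n-1)) = 1.7241992
u_A = s / sqrt(n) = 1.7241992 / sqrt(6) = 0.70390138
u_B1 = 0.234 / sqrt(2) = 0.16546299
u_B2 = 0.961 / sqrt(2) = 0.67952962
u_B3 = 0.043 / sqrt(2) = 0.030405592
u_B4 = 1.08 / sqrt(6) = 0.44090815
uc = sqrt(0.70390138^2 + 0.16546299^2 + 0.67952962^2 + 0.030405592^2 + 0.44090815^2) = 1.0862505
U = k * uc = 3 * 1.0862505
U = 3.2588

3.2588


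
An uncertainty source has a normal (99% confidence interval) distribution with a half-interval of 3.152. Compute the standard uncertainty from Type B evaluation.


u_B = half_width / 2.576
u_B = 3.152 / 2.576
u_B = 1.2236

1.2236


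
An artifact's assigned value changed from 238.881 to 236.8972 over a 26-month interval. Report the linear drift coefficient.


rate = (v2 - v1) / months
= (236.8972 - 238.881) / 26
= -1.9838 / 26
= -0.0763

-0.0763


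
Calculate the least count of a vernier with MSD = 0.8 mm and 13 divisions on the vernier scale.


LC = MSD / n_div
= 0.8 / 13
= 0.0615

0.0615


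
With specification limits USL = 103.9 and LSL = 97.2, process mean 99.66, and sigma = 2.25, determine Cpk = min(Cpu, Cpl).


Cpu = (USL - mean) / (3*sigma) = (103.9 - 99.66) / (3*2.25) = 0.6281
Cpl = (mean - LSL) / (3*sigma) = (99.66 - 97.2) / (3*2.25) = 0.3644
Cpk = min(Cpu, Cpl) = 0.3644

0.3644


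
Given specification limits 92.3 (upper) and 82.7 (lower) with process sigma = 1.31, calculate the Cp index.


Cp = (USL - LSL) / (6 * sigma)
= (92.3 - 82.7) / (6 * 1.31)
= 9.6000 / 7.8600
= 1.2214

1.2214


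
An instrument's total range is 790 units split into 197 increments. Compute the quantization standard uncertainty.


resolution = range / divisions
resolution = 790 / 197 = 4.0101523
u_res = resolution / (2*sqrt(3))
u_res = 4.0101523 / 3.4641016
u_res = 1.1576

1.1576


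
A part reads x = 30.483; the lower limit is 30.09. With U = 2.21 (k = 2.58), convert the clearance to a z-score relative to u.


u = U / k = 2.21 / 2.58 = 0.85658915
margin = |LSL - x| = |30.09 - 30.483| = 0.393
z = margin / u = 0.393 / 0.85658915
z = 0.4588

0.4588


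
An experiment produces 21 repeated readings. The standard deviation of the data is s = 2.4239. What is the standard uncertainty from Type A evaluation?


u_A = s / sqrt(n)
u_A = 2.4239 / sqrt(21)
u_A = 2.4239 / 4.5825757
u_A = 0.5289

0.5289


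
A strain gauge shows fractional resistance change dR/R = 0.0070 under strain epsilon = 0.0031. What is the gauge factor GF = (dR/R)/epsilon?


GF = (dR/R) / epsilon
= 0.0070 / 0.0031
= 2.2581

2.2581


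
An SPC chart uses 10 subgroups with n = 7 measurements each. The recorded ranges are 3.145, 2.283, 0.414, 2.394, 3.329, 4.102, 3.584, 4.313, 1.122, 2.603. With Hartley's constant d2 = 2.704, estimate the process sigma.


R_bar = (3.145 + 2.283 + 0.414 + 2.394 + 3.329 + 4.102 + 3.584 + 4.313 + 1.122 + 2.603) / 10
R_bar = 27.289 / 10 = 2.7289
sigma_hat = R_bar / d2 = 2.7289 / 2.704 = 1.0092

1.0092


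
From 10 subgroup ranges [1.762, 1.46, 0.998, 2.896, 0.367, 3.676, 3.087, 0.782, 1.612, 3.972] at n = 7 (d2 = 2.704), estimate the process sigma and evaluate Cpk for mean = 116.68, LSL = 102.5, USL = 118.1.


R_bar = (1.762 + 1.46 + 0.998 + 2.896 + 0.367 + 3.676 + 3.087 + 0.782 + 1.612 + 3.972) / 10 = 2.0612
sigma = R_bar / d2 = 2.0612 / 2.704 = 0.76227811
Cp = (USL - LSL)/(6*sigma) = (118.1 - 102.5)/(6*0.76227811) = 3.4108
Cpu = (118.1 - 116.68)/(3*0.76227811) = 0.6209
Cpl = (116.68 - 102.5)/(3*0.76227811) = 6.2007
Cpk = min(Cpu, Cpl) = 0.6209

0.6209


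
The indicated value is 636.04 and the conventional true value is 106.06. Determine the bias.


Systematic error = measured - true
= 636.04 - 106.06
= 529.9800

529.9800


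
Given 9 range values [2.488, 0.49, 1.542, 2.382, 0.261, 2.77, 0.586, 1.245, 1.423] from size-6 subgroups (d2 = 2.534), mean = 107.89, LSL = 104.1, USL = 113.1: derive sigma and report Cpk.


R_bar = (2.488 + 0.49 + 1.542 + 2.382 + 0.261 + 2.77 + 0.586 + 1.245 + 1.423) / 9 = 1.4652222
sigma = R_bar / d2 = 1.4652222 / 2.534 = 0.57822502
Cp = (USL - LSL)/(6*sigma) = (113.1 - 104.1)/(6*0.57822502) = 2.5941
Cpu = (113.1 - 107.89)/(3*0.57822502) = 3.0034
Cpl = (107.89 - 104.1)/(3*0.57822502) = 2.1848
Cpk = min(Cpu, Cpl) = 2.1848

2.1848


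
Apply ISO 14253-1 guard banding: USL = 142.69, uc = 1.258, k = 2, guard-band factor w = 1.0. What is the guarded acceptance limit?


U = k * uc = 2 * 1.258 = 2.516
guard band g = w * U = 1.0 * 2.516 = 2.516
AL = USL - g = 142.69 - 2.516
AL = 140.1740

140.1740


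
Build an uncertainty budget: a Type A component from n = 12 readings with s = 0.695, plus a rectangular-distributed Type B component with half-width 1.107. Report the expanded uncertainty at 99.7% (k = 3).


u_A = s / sqrt(n) = 0.695 / sqrt(12) = 0.20062922
u_B = half_width / sqrt(3) = 1.107 / sqrt(3) = 0.63912675
uc = sqrt(u_A^2 + u_B^2) = sqrt(0.20062922^2 + 0.63912675^2) = 0.66987692
U = k * uc = 3 * 0.66987692
U = 2.0096

2.0096


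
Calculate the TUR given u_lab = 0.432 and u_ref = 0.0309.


TUR = u_lab / u_ref
= 0.432 / 0.0309
= 13.9806

13.9806


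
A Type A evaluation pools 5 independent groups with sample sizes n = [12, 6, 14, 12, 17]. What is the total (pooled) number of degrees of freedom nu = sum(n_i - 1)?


nu = sum_i (n_i - 1)
nu = ((12 - 1) + (6 - 1) + (14 - 1) + (12 - 1) + (17 - 1))
nu = 11 + 5 + 13 + 11 + 16
nu = 56

56


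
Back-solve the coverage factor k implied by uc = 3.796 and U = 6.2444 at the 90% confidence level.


k = U / uc
k = 6.2444 / 3.796
k = 1.645

1.645
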